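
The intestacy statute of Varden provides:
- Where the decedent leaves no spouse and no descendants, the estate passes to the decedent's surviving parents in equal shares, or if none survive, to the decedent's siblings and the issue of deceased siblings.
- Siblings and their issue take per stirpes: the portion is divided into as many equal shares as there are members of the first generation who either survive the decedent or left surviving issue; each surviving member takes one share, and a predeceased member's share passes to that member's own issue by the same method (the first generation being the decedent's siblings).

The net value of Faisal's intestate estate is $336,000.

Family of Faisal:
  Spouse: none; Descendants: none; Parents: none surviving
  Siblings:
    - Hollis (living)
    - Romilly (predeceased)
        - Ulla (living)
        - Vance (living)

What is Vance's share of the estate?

Vance receives $84,000.

The entire $336,000 passes to the siblings and their issue.
That amount ($336,000) is divided into 2 shares of $168,000: Hollis takes $168,000; Romilly's $168,000 share passes to Romilly's issue.
Romilly's share ($168,000) is divided into 2 shares of $84,000: Ulla and Vance each take $84,000.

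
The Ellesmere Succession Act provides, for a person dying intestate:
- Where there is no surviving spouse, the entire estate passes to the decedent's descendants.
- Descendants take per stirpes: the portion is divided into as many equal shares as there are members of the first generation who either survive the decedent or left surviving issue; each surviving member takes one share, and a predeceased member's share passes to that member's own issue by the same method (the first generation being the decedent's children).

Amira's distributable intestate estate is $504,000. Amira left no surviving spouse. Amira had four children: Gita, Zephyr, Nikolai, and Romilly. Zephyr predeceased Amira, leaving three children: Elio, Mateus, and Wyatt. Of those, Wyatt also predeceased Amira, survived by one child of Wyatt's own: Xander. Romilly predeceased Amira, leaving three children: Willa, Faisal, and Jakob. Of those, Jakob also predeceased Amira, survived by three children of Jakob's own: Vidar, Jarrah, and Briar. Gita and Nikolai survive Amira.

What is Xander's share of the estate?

Xander receives $42,000.

The entire $504,000 passes to the descendants.
That amount ($504,000) is divided into 4 shares of $126,000: Gita and Nikolai each take $126,000; Zephyr's $126,000 share passes to Zephyr's issue; Romilly's $126,000 share passes to Romilly's issue.
Zephyr's share ($126,000) is divided into 3 shares of $42,000: Elio and Mateus each take $42,000; Wyatt's $42,000 share passes to Wyatt's issue.
Wyatt's share ($42,000) passes entirely to Xander.
Romilly's share ($126,000) is divided into 3 shares of $42,000: Willa and Faisal each take $42,000; Jakob's $42,000 share passes to Jakob's issue.
Jakob's share ($42,000) is divided into 3 shares of $14,000: Vidar, Jarrah, and Briar each take $14,000.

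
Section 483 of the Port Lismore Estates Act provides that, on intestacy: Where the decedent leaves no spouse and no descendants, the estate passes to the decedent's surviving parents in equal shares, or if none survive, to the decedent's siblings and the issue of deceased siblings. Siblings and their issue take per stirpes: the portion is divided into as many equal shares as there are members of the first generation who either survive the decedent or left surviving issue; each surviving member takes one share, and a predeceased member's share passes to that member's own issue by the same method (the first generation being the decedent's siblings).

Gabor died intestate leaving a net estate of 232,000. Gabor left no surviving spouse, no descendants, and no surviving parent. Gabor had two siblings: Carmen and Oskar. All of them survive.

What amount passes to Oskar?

Oskar receives 116,000.

The entire 232,000 passes to the siblings and their issue.
That amount (232,000) is divided into 2 shares of 116,000: Carmen and Oskar each take 116,000.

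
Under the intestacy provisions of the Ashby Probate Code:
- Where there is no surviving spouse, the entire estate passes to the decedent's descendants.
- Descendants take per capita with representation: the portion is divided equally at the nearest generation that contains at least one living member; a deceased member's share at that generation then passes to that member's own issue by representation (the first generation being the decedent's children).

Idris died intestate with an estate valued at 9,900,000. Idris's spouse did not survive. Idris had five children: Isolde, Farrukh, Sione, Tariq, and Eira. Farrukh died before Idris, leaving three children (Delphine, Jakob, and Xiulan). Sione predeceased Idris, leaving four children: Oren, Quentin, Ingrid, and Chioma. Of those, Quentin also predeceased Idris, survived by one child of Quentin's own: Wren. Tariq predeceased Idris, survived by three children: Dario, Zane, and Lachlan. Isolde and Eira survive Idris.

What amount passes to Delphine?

The entire 9,900,000 passes to the descendants.
That amount (9,900,000) is divided into 5 shares of 1,980,000: Isolde and Eira each take 1,980,000; Farrukh's 1,980,000 share passes to Farrukh's issue; Sione's 1,980,000 share passes to Sione's issue; Tariq's 1,980,000 share passes to Tariq's issue.
Farrukh's share (1,980,000) is divided into 3 shares of 660,000: Delphine, Jakob, and Xiulan each take 660,000.
Sione's share (1,980,000) is divided into 4 shares of 495,000: Oren, Ingrid, and Chioma each take 495,000; Quentin's 495,000 share passes to Quentin's issue.
Quentin's share (495,000) passes entirely to Wren.
Tariq's share (1,980,000) is divided into 3 shares of 660,000: Dario, Zane, and Lachlan each take 660,000.

Delphine receives 660,000.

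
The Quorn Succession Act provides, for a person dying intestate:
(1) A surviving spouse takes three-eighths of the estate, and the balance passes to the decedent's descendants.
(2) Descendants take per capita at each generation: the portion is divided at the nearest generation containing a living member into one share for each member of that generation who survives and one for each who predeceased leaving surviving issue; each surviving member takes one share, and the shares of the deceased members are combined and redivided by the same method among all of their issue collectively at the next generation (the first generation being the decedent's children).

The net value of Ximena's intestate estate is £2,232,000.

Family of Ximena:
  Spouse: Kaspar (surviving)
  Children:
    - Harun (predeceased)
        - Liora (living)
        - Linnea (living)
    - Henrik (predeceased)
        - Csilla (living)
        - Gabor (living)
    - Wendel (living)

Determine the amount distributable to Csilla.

Csilla receives £232,500.

Kaspar takes three-eighths of £2,232,000 = £837,000. The remaining £1,395,000 passes to the descendants.
The descendants' portion (£1,395,000) is divided at the children's generation into 3 shares of £465,000. Wendel takes £465,000. The 2 shares of the deceased (Harun and Henrik) are combined into a pool of £930,000.
That pool (£930,000) is divided at the grandchildren's generation equally among Liora, Linnea, Csilla, and Gabor: £232,500 each.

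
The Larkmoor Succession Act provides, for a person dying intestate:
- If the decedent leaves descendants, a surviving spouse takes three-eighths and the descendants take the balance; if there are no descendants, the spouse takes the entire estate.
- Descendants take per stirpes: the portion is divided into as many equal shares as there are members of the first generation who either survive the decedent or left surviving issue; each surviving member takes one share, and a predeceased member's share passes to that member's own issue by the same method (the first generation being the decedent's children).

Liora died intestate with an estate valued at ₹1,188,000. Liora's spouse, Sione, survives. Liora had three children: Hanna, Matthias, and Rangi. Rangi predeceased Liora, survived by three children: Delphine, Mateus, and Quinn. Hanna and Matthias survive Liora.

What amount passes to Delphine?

Sione takes three-eighths of ₹1,188,000 = ₹445,500. The remaining ₹742,500 passes to the descendants.
The descendants' portion (₹742,500) is divided into 3 shares of ₹247,500: Hanna and Matthias each take ₹247,500; Rangi's ₹247,500 share passes to Rangi's issue.
Rangi's share (₹247,500) is divided into 3 shares of ₹82,500: Delphine, Mateus, and Quinn each take ₹82,500.

Delphine receives ₹82,500.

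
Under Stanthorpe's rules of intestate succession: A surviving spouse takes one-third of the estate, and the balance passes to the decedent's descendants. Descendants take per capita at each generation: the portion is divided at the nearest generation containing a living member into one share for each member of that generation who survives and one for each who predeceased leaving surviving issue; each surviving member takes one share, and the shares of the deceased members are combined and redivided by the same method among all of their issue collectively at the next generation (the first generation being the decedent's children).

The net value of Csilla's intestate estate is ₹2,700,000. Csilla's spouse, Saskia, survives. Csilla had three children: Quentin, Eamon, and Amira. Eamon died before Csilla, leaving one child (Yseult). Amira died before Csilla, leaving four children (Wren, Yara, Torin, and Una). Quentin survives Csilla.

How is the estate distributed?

Saskia takes one-third of ₹2,700,000 = ₹900,000. The remaining ₹1,800,000 passes to the descendants.
The descendants' portion (₹1,800,000) is divided at the children's generation into 3 shares of ₹600,000. Quentin takes ₹600,000. The 2 shares of the deceased (Eamon and Amira) are combined into a pool of ₹1,200,000.
That pool (₹1,200,000) is divided at the grandchildren's generation equally among Yseult, Wren, Yara, Torin, and Una: ₹240,000 each.

Saskia: ₹900,000; Quentin: ₹600,000; Yseult: ₹240,000; Wren: ₹240,000; Yara: ₹240,000; Torin: ₹240,000; Una: ₹240,000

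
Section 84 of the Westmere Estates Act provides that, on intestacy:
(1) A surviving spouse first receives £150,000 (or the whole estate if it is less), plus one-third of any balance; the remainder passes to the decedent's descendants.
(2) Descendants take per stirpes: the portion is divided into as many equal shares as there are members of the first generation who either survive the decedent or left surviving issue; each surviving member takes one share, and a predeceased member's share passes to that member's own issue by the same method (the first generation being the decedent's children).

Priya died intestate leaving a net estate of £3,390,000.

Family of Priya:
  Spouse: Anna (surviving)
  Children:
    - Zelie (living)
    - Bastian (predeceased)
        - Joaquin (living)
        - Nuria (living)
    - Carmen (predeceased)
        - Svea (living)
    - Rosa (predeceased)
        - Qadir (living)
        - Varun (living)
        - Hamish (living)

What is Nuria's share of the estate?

Anna first takes £150,000, leaving a balance of £3,240,000. Anna then takes one-third of the balance (£1,080,000), for a total of £1,230,000. The remaining £2,160,000 passes to the descendants.
The descendants' portion (£2,160,000) is divided into 4 shares of £540,000: Zelie takes £540,000; Bastian's £540,000 share passes to Bastian's issue; Carmen's £540,000 share passes to Carmen's issue; Rosa's £540,000 share passes to Rosa's issue.
Bastian's share (£540,000) is divided into 2 shares of £270,000: Joaquin and Nuria each take £270,000.
Carmen's share (£540,000) passes entirely to Svea.
Rosa's share (£540,000) is divided into 3 shares of £180,000: Qadir, Varun, and Hamish each take £180,000.

Nuria receives £270,000.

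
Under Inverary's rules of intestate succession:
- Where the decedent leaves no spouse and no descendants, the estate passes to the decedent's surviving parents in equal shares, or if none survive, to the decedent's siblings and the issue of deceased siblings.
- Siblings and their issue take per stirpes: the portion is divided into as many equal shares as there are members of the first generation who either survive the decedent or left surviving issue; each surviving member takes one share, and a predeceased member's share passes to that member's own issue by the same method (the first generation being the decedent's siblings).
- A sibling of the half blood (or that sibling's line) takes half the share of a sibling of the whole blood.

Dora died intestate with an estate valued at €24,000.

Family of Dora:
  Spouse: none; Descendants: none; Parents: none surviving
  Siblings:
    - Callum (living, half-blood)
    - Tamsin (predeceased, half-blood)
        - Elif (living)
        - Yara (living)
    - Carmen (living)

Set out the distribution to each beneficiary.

The entire €24,000 passes to the siblings and their issue.
Counting each half-blood sibling's line as half a unit, there are 2 units in €24,000, so one unit is €12,000. Whole-blood lines (Carmen) take €12,000 each; half-blood lines (Callum and Tamsin) take €6,000 each.
Tamsin's share (€6,000) is divided into 2 shares of €3,000: Elif and Yara each take €3,000.

Callum: €6,000; Elif: €3,000; Yara: €3,000; Carmen: €12,000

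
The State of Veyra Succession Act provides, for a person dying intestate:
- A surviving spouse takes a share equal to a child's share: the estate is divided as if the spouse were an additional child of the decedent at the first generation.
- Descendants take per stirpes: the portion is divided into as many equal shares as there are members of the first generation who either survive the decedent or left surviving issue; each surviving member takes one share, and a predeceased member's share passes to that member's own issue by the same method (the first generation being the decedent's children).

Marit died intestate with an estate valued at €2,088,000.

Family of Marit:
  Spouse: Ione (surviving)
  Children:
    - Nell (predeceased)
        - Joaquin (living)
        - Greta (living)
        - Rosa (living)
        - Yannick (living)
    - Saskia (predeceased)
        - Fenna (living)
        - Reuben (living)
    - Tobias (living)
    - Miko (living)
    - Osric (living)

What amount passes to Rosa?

Rosa receives €87,000.

The spouse counts as an additional share at the children's level, so there are 6 primary shares of €348,000. Ione takes one such share (€348,000).
The children's combined portion (€1,740,000) is divided into 5 shares of €348,000: Tobias, Miko, and Osric each take €348,000; Nell's €348,000 share passes to Nell's issue; Saskia's €348,000 share passes to Saskia's issue.
Nell's share (€348,000) is divided into 4 shares of €87,000: Joaquin, Greta, Rosa, and Yannick each take €87,000.
Saskia's share (€348,000) is divided into 2 shares of €174,000: Fenna and Reuben each take €174,000.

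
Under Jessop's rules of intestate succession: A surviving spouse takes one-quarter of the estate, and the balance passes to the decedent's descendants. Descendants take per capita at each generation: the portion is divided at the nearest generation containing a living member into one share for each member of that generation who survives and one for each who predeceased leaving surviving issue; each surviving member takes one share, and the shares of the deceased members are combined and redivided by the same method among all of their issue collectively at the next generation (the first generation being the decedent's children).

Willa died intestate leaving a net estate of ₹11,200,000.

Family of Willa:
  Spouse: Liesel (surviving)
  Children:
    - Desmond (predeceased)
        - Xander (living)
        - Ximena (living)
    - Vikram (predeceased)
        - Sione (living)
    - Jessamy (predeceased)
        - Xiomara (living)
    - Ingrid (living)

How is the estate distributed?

Liesel: ₹2,800,000; Xander: ₹1,575,000; Ximena: ₹1,575,000; Sione: ₹1,575,000; Xiomara: ₹1,575,000; Ingrid: ₹2,100,000

Liesel takes one-quarter of ₹11,200,000 = ₹2,800,000. The remaining ₹8,400,000 passes to the descendants.
The descendants' portion (₹8,400,000) is divided at the children's generation into 4 shares of ₹2,100,000. Ingrid takes ₹2,100,000. The 3 shares of the deceased (Desmond, Vikram, and Jessamy) are combined into a pool of ₹6,300,000.
That pool (₹6,300,000) is divided at the grandchildren's generation equally among Xander, Ximena, Sione, and Xiomara: ₹1,575,000 each.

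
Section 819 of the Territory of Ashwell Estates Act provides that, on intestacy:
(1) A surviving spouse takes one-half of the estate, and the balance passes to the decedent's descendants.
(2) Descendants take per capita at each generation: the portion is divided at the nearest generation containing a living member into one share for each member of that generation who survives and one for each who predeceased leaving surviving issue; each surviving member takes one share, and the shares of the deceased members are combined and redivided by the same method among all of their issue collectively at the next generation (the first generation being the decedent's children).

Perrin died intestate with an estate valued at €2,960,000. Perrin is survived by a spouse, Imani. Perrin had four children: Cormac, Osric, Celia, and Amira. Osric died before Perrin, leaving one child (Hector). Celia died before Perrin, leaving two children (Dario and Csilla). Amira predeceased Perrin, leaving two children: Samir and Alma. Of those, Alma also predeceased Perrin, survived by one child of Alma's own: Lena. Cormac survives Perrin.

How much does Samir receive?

Samir receives €222,000.

Imani takes one-half of €2,960,000 = €1,480,000. The remaining €1,480,000 passes to the descendants.
The descendants' portion (€1,480,000) is divided at the children's generation into 4 shares of €370,000. Cormac takes €370,000. The 3 shares of the deceased (Osric, Celia, and Amira) are combined into a pool of €1,110,000.
That pool (€1,110,000) is divided at the grandchildren's generation into 5 shares of €222,000. Hector, Dario, Csilla, and Samir each take €222,000. The remaining share for the deceased Alma (€222,000) is carried to the next generation.
That pool (€222,000) passes entirely to Lena, the sole taker at the great-grandchildren's generation.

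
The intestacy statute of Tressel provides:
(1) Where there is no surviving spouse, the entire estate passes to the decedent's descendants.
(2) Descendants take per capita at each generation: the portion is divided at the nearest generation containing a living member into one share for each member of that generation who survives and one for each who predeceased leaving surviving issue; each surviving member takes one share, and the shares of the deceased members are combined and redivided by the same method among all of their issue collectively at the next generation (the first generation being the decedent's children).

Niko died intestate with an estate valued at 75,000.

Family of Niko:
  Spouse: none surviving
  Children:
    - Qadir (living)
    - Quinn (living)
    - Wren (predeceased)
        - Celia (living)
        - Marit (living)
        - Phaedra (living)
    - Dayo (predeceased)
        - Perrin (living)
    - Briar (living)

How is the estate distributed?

Qadir: 15,000; Quinn: 15,000; Celia: 7,500; Marit: 7,500; Phaedra: 7,500; Perrin: 7,500; Briar: 15,000

The entire 75,000 passes to the descendants.
That amount (75,000) is divided at the children's generation into 5 shares of 15,000. Qadir, Quinn, and Briar each take 15,000. The 2 shares of the deceased (Wren and Dayo) are combined into a pool of 30,000.
That pool (30,000) is divided at the grandchildren's generation equally among Celia, Marit, Phaedra, and Perrin: 7,500 each.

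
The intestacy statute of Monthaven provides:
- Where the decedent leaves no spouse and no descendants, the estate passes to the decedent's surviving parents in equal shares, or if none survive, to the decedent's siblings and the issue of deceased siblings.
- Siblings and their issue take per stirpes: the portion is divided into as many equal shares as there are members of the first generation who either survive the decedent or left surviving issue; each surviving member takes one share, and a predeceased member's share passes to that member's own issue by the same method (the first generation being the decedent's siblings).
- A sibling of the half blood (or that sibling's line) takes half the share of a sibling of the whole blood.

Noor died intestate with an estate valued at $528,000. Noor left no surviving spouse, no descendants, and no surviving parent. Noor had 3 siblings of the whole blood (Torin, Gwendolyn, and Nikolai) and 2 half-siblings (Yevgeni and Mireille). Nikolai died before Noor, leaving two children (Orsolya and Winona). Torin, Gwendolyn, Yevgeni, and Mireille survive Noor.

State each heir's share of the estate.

The entire $528,000 passes to the siblings and their issue.
Counting each half-blood sibling's line as half a unit, there are 4 units in $528,000, so one unit is $132,000. Whole-blood lines (Torin, Gwendolyn, and Nikolai) take $132,000 each; half-blood lines (Yevgeni and Mireille) take $66,000 each.
Nikolai's share ($132,000) is divided into 2 shares of $66,000: Orsolya and Winona each take $66,000.

Torin: $132,000; Gwendolyn: $132,000; Yevgeni: $66,000; Orsolya: $66,000; Winona: $66,000; Mireille: $66,000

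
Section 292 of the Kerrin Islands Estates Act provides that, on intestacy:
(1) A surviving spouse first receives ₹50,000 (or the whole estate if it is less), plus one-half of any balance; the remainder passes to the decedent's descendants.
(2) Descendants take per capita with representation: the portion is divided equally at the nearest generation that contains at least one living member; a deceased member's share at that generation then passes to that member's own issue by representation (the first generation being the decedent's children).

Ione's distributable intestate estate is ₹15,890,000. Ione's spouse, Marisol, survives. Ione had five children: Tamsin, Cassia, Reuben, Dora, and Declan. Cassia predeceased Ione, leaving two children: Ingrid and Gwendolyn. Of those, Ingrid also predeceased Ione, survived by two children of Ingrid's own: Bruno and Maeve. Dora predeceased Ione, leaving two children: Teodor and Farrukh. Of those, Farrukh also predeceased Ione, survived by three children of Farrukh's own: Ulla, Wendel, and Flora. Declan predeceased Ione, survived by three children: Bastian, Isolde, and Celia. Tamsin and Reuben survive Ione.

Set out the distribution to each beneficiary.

Marisol: ₹7,970,000; Tamsin: ₹1,584,000; Bruno: ₹396,000; Maeve: ₹396,000; Gwendolyn: ₹792,000; Reuben: ₹1,584,000; Teodor: ₹792,000; Ulla: ₹264,000; Wendel: ₹264,000; Flora: ₹264,000; Bastian: ₹528,000; Isolde: ₹528,000; Celia: ₹528,000

Marisol first takes ₹50,000, leaving a balance of ₹15,840,000. Marisol then takes one-half of the balance (₹7,920,000), for a total of ₹7,970,000. The remaining ₹7,920,000 passes to the descendants.
The descendants' portion (₹7,920,000) is divided into 5 shares of ₹1,584,000: Tamsin and Reuben each take ₹1,584,000; Cassia's ₹1,584,000 share passes to Cassia's issue; Dora's ₹1,584,000 share passes to Dora's issue; Declan's ₹1,584,000 share passes to Declan's issue.
Cassia's share (₹1,584,000) is divided into 2 shares of ₹792,000: Gwendolyn takes ₹792,000; Ingrid's ₹792,000 share passes to Ingrid's issue.
Ingrid's share (₹792,000) is divided into 2 shares of ₹396,000: Bruno and Maeve each take ₹396,000.
Dora's share (₹1,584,000) is divided into 2 shares of ₹792,000: Teodor takes ₹792,000; Farrukh's ₹792,000 share passes to Farrukh's issue.
Farrukh's share (₹792,000) is divided into 3 shares of ₹264,000: Ulla, Wendel, and Flora each take ₹264,000.
Declan's share (₹1,584,000) is divided into 3 shares of ₹528,000: Bastian, Isolde, and Celia each take ₹528,000.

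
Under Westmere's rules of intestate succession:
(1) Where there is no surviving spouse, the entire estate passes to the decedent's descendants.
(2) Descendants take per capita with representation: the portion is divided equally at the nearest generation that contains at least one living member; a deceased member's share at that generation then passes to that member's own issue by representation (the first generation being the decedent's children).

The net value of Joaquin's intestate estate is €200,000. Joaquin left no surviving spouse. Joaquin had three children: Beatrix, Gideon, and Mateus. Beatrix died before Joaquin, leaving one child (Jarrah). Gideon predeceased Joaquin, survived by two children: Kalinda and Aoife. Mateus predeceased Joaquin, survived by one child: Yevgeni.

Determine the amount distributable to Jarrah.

Jarrah receives €50,000.

The entire €200,000 passes to the descendants.
No child survives, so the initial division is made at the grandchildren's generation.
That amount (€200,000) is divided into 4 shares of €50,000: Jarrah, Kalinda, Aoife, and Yevgeni each take €50,000.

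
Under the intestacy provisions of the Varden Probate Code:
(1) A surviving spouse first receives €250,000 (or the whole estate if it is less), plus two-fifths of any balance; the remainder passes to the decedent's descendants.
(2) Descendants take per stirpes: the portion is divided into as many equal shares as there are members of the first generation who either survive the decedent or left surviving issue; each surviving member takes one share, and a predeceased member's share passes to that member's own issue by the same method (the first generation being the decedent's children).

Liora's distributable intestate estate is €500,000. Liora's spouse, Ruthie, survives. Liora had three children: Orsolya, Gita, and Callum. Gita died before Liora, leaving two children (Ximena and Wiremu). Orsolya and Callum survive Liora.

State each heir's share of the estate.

Ruthie: €350,000; Orsolya: €50,000; Ximena: €25,000; Wiremu: €25,000; Callum: €50,000

Ruthie first takes €250,000, leaving a balance of €250,000. Ruthie then takes two-fifths of the balance (€100,000), for a total of €350,000. The remaining €150,000 passes to the descendants.
The descendants' portion (€150,000) is divided into 3 shares of €50,000: Orsolya and Callum each take €50,000; Gita's €50,000 share passes to Gita's issue.
Gita's share (€50,000) is divided into 2 shares of €25,000: Ximena and Wiremu each take €25,000.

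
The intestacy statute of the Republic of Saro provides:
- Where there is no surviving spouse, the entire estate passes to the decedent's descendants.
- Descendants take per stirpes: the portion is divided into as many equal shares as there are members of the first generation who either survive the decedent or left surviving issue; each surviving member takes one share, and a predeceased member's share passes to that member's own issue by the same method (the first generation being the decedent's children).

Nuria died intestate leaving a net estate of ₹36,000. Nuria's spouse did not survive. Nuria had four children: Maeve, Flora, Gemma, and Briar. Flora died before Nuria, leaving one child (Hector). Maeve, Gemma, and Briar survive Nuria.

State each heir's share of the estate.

Maeve: ₹9,000; Hector: ₹9,000; Gemma: ₹9,000; Briar: ₹9,000

The entire ₹36,000 passes to the descendants.
That amount (₹36,000) is divided into 4 shares of ₹9,000: Maeve, Gemma, and Briar each take ₹9,000; Flora's ₹9,000 share passes to Flora's issue.
Flora's share (₹9,000) passes entirely to Hector.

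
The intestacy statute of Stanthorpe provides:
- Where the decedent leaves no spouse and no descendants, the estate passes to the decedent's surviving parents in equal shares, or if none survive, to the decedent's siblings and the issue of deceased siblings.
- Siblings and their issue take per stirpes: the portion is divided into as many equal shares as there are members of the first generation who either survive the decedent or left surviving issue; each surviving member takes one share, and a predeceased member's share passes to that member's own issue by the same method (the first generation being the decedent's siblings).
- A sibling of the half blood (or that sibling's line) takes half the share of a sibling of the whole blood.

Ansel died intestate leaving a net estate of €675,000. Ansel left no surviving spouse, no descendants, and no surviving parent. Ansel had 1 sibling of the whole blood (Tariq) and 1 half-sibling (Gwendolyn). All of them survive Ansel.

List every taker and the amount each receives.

The entire €675,000 passes to the siblings and their issue.
Counting each half-blood sibling's line as half a unit, there are 3/2 units in €675,000, so one unit is €450,000. Whole-blood lines (Tariq) take €450,000 each; half-blood lines (Gwendolyn) take €225,000 each.

Tariq: €450,000; Gwendolyn: €225,000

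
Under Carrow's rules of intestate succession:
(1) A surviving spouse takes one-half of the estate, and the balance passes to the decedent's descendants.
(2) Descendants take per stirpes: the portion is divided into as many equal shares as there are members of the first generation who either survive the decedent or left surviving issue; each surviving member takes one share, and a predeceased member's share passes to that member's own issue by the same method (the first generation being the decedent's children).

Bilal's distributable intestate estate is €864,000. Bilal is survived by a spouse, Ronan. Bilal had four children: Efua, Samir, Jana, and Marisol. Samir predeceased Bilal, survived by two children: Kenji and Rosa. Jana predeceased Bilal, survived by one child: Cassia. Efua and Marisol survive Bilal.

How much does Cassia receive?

Cassia receives €108,000.

Ronan takes one-half of €864,000 = €432,000. The remaining €432,000 passes to the descendants.
The descendants' portion (€432,000) is divided into 4 shares of €108,000: Efua and Marisol each take €108,000; Samir's €108,000 share passes to Samir's issue; Jana's €108,000 share passes to Jana's issue.
Samir's share (€108,000) is divided into 2 shares of €54,000: Kenji and Rosa each take €54,000.
Jana's share (€108,000) passes entirely to Cassia.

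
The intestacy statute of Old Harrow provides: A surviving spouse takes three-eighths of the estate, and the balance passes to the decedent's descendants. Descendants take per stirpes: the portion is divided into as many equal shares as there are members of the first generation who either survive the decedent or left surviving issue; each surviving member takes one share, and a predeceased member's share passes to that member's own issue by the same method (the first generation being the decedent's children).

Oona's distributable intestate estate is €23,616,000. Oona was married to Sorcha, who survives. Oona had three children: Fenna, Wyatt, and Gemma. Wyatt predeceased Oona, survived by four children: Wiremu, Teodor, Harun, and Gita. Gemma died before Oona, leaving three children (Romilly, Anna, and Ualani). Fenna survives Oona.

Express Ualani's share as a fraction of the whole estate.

Ualani receives 5/72 of the estate.

Sorcha takes three-eighths of €23,616,000 = €8,856,000. The remaining €14,760,000 passes to the descendants.
The descendants' portion (€14,760,000) is divided into 3 shares of €4,920,000: Fenna takes €4,920,000; Wyatt's €4,920,000 share passes to Wyatt's issue; Gemma's €4,920,000 share passes to Gemma's issue.
Wyatt's share (€4,920,000) is divided into 4 shares of €1,230,000: Wiremu, Teodor, Harun, and Gita each take €1,230,000.
Gemma's share (€4,920,000) is divided into 3 shares of €1,640,000: Romilly, Anna, and Ualani each take €1,640,000.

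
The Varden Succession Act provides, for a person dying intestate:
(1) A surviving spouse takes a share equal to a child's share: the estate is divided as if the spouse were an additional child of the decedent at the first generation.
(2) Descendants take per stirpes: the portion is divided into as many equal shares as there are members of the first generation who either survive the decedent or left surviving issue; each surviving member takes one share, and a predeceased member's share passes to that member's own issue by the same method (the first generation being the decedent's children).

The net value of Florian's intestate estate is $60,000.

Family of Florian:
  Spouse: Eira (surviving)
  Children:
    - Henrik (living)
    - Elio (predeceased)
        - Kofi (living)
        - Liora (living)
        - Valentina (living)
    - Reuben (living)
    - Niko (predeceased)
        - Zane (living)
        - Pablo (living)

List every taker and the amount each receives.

The spouse counts as an additional share at the children's level, so there are 5 primary shares of $12,000. Eira takes one such share ($12,000).
The children's combined portion ($48,000) is divided into 4 shares of $12,000: Henrik and Reuben each take $12,000; Elio's $12,000 share passes to Elio's issue; Niko's $12,000 share passes to Niko's issue.
Elio's share ($12,000) is divided into 3 shares of $4,000: Kofi, Liora, and Valentina each take $4,000.
Niko's share ($12,000) is divided into 2 shares of $6,000: Zane and Pablo each take $6,000.

Eira: $12,000; Henrik: $12,000; Kofi: $4,000; Liora: $4,000; Valentina: $4,000; Reuben: $12,000; Zane: $6,000; Pablo: $6,000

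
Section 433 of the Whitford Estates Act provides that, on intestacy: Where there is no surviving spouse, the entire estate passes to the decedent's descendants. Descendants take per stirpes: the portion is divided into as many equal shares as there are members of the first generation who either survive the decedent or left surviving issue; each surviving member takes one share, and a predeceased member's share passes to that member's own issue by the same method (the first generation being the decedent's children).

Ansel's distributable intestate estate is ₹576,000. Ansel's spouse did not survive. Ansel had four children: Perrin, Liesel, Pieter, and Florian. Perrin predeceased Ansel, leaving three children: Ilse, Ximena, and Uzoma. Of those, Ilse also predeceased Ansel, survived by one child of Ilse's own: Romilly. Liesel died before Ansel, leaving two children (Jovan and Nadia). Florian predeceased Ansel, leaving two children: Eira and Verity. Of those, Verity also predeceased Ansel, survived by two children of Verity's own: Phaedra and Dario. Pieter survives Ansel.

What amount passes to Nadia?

The entire ₹576,000 passes to the descendants.
That amount (₹576,000) is divided into 4 shares of ₹144,000: Pieter takes ₹144,000; Perrin's ₹144,000 share passes to Perrin's issue; Liesel's ₹144,000 share passes to Liesel's issue; Florian's ₹144,000 share passes to Florian's issue.
Perrin's share (₹144,000) is divided into 3 shares of ₹48,000: Ximena and Uzoma each take ₹48,000; Ilse's ₹48,000 share passes to Ilse's issue.
Ilse's share (₹48,000) passes entirely to Romilly.
Liesel's share (₹144,000) is divided into 2 shares of ₹72,000: Jovan and Nadia each take ₹72,000.
Florian's share (₹144,000) is divided into 2 shares of ₹72,000: Eira takes ₹72,000; Verity's ₹72,000 share passes to Verity's issue.
Verity's share (₹72,000) is divided into 2 shares of ₹36,000: Phaedra and Dario each take ₹36,000.

Nadia receives ₹72,000.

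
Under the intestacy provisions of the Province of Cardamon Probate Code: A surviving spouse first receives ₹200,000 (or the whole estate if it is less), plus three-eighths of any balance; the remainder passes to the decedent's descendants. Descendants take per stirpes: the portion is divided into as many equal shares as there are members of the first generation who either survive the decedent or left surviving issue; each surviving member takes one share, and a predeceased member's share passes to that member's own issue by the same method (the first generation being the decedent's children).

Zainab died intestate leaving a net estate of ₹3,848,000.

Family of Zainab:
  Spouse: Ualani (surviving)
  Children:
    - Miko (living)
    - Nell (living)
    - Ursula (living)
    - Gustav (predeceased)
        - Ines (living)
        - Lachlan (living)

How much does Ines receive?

Ualani first takes ₹200,000, leaving a balance of ₹3,648,000. Ualani then takes three-eighths of the balance (₹1,368,000), for a total of ₹1,568,000. The remaining ₹2,280,000 passes to the descendants.
The descendants' portion (₹2,280,000) is divided into 4 shares of ₹570,000: Miko, Nell, and Ursula each take ₹570,000; Gustav's ₹570,000 share passes to Gustav's issue.
Gustav's share (₹570,000) is divided into 2 shares of ₹285,000: Ines and Lachlan each take ₹285,000.

Ines receives ₹285,000.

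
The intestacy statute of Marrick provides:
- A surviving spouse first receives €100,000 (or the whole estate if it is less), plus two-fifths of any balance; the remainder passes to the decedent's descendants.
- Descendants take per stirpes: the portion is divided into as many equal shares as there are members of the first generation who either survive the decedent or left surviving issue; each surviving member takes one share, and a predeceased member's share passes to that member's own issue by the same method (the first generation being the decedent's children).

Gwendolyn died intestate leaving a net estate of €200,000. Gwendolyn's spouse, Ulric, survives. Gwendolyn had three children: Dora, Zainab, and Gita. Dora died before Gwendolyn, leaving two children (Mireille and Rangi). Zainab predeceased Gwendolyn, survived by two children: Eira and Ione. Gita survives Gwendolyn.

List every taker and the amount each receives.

Ulric first takes €100,000, leaving a balance of €100,000. Ulric then takes two-fifths of the balance (€40,000), for a total of €140,000. The remaining €60,000 passes to the descendants.
The descendants' portion (€60,000) is divided into 3 shares of €20,000: Gita takes €20,000; Dora's €20,000 share passes to Dora's issue; Zainab's €20,000 share passes to Zainab's issue.
Dora's share (€20,000) is divided into 2 shares of €10,000: Mireille and Rangi each take €10,000.
Zainab's share (€20,000) is divided into 2 shares of €10,000: Eira and Ione each take €10,000.

Ulric: €140,000; Mireille: €10,000; Rangi: €10,000; Eira: €10,000; Ione: €10,000; Gita: €20,000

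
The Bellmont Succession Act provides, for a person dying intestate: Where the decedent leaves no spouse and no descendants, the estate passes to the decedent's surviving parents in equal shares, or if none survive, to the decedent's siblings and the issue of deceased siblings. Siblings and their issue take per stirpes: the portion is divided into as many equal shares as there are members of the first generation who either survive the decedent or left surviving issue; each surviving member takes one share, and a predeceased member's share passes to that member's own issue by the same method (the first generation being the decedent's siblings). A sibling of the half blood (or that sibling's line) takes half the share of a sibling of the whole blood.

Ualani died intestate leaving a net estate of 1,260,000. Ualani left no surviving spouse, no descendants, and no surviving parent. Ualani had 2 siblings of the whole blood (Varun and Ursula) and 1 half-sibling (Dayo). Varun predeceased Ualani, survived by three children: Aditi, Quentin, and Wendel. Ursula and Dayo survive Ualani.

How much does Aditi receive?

The entire 1,260,000 passes to the siblings and their issue.
Counting each half-blood sibling's line as half a unit, there are 5/2 units in 1,260,000, so one unit is 504,000. Whole-blood lines (Varun and Ursula) take 504,000 each; half-blood lines (Dayo) take 252,000 each.
Varun's share (504,000) is divided into 3 shares of 168,000: Aditi, Quentin, and Wendel each take 168,000.

Aditi receives 168,000.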